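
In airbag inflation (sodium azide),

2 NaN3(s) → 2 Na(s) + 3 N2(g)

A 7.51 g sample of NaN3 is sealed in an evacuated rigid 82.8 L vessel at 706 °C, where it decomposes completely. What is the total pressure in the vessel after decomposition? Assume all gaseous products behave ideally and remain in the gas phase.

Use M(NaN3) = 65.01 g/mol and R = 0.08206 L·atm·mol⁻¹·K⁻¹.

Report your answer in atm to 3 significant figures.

n(NaN3) = 7.51 / 65.01 = 0.1155 mol
n(gas produced) = (3/2) × 0.1155 = 0.1733 mol
P = nRT/V = 0.1733 × 0.08206 × 979.15 / 82.8 = 0.1682 atm

0.168 atm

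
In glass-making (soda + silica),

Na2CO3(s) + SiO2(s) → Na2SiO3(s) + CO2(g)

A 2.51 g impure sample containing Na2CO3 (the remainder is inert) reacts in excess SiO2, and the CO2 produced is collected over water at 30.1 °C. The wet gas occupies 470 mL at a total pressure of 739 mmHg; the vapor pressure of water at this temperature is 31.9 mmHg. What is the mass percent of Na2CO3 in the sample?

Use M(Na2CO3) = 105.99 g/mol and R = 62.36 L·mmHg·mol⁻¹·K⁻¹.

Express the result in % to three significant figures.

P(CO2) = 739 − 31.9 = 707.1 mmHg
n(CO2) = PV/RT = (707.1 × 0.4700) / (62.36 × 303.25) = 0.01757 mol
n(Na2CO3) = (1/1) × 0.01757 = 0.01757 mol
m(Na2CO3) = 0.01757 × 105.99 = 1.862 g
%Na2CO3 = 1.862 / 2.51 × 100 = 74.18%

74.2 %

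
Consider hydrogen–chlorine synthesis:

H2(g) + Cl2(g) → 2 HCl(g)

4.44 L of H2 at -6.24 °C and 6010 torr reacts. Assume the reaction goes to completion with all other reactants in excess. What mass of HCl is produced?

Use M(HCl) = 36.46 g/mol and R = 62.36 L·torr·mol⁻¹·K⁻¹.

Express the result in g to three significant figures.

n(H2) = PV/RT = (6010 × 4.44) / (62.36 × 266.91) = 1.603 mol
n(HCl) = (2/1) × 1.603 = 3.206 mol
m(HCl) = 3.206 × 36.46 = 116.9 g

117 g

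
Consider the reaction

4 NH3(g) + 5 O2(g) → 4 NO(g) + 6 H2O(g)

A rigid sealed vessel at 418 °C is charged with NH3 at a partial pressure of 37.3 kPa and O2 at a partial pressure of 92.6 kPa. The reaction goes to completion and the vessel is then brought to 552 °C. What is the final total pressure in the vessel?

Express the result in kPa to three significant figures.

With V and T fixed, P_i ∝ n_i, so the mole ratios apply directly to partial pressures at 418 °C.
P(O2) required for 37.3 kPa of NH3 = (5/4) × 37.3 = 46.62 kPa; available 92.6 kPa, so NH3 is limiting.
P(O2) remaining = 92.6 − (5/4) × 37.3 = 45.97 kPa
P(gaseous products) = (4+6)/4 × 37.3 = 93.25 kPa
P_total at 418 °C = 45.97 + 93.25 = 139.2 kPa
Scaling to 552 °C: P = 139.2 × 825.15/691.15 = 166.2 kPa

166 kPa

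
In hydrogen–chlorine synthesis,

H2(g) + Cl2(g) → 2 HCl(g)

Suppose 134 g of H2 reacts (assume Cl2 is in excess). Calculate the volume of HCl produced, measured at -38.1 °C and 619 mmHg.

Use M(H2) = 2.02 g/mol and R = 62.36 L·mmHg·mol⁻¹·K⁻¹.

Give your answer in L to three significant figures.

3140 L

n(H2) = 134.0 / 2.02 = 66.34 mol
n(HCl) = (2/1) × 66.34 = 132.7 mol
V = nRT/P = 132.7 × 62.36 × 235.05 / 619 = 3142 L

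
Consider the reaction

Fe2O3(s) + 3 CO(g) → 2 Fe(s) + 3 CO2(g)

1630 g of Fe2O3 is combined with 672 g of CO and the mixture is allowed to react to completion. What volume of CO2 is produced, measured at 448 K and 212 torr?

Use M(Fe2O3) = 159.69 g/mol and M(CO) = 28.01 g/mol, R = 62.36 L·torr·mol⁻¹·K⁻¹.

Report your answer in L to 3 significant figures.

n(Fe2O3) = 1630 / 159.69 = 10.21 mol
n(CO) = 672 / 28.01 = 23.99 mol
For 10.21 mol Fe2O3, stoichiometry requires (3/1) × 10.21 = 30.63 mol CO; 23.99 mol is available, so CO is limiting.
n(CO2) = (3/3) × 23.99 = 23.99 mol
V(CO2) = nRT/P = 23.99 × 62.36 × 448 / 212 = 3161 L

3160 L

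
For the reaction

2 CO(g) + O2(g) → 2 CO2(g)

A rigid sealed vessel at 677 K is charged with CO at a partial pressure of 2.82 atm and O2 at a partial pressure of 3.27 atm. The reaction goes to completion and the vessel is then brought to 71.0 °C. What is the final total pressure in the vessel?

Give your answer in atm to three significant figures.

At constant V, partial pressures at 677 K are proportional to moles, so apply stoichiometry directly to pressures.
P(O2) required for 2.82 atm of CO = (1/2) × 2.82 = 1.410 atm; available 3.27 atm, so CO is limiting.
P(O2) remaining = 3.27 − (1/2) × 2.82 = 1.860 atm
P(gaseous products) = (2)/2 × 2.82 = 2.820 atm
P_total at 677 K = 1.860 + 2.820 = 4.680 atm
Scaling to 71.0 °C: P = 4.680 × 344.15/677 = 2.379 atm

2.38 atm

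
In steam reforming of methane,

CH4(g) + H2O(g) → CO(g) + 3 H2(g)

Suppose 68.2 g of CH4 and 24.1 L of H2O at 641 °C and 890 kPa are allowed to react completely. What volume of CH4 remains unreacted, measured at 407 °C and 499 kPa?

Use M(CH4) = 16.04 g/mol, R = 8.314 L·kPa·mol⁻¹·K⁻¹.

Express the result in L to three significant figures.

16.2 L

n(CH4) = 68.2 / 16.04 = 4.252 mol
n(H2O) = PV/RT = (890 × 24.1) / (8.314 × 914.15) = 2.822 mol
For 4.252 mol CH4, stoichiometry requires (1/1) × 4.252 = 4.252 mol H2O; 2.822 mol is available, so H2O is limiting.
n(CH4) consumed = (1/1) × 2.822 = 2.822 mol; remaining = 4.252 − 2.822 = 1.430 mol
V(CH4) = nRT/P = 1.430 × 8.314 × 680.15 / 499 = 16.21 L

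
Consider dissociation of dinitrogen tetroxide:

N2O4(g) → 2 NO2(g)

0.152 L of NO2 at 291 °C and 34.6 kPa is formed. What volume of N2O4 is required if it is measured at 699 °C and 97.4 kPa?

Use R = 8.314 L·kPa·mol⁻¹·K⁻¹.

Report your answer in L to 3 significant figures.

0.0465 L

n(NO2) = PV/RT = (34.6 × 0.152) / (8.314 × 564.15) = 0.001121 mol
n(N2O4) = (1/2) × 0.001121 = 0.0005605 mol
V = nRT/P = 0.0005605 × 8.314 × 972.15 / 97.4 = 0.04651 L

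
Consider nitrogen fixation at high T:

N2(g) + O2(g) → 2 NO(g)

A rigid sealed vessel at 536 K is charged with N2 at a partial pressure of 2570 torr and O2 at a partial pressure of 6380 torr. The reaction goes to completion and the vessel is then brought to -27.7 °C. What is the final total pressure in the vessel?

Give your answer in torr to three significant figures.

4100 torr

Because the vessel is rigid and T is held at 536 K, work the stoichiometry in partial pressures (P_i = n_iRT/V).
P(O2) required for 2570 torr of N2 = (1/1) × 2570 = 2570 torr; available 6380 torr, so N2 is limiting.
P(O2) remaining = 6380 − (1/1) × 2570 = 3810 torr
P(gaseous products) = (2)/1 × 2570 = 5140 torr
P_total at 536 K = 3810 + 5140 = 8950 torr
Scaling to -27.7 °C: P = 8950 × 245.45/536 = 4098 torr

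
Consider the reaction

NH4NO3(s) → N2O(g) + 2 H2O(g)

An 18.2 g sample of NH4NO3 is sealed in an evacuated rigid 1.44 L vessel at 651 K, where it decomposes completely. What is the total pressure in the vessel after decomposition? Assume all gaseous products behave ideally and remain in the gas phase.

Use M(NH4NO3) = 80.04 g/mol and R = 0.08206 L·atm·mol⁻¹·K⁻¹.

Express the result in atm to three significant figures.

25.3 atm

n(NH4NO3) = 18.2 / 80.04 = 0.2274 mol
n(gas produced) = (3/1) × 0.2274 = 0.6822 mol
P = nRT/V = 0.6822 × 0.08206 × 651 / 1.44 = 25.31 atm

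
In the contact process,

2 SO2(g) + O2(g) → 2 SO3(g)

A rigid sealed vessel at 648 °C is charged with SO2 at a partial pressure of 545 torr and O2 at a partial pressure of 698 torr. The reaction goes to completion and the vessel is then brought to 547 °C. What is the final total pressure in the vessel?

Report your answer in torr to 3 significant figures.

864 torr

Because the vessel is rigid and T is held at 648 °C, work the stoichiometry in partial pressures (P_i = n_iRT/V).
P(O2) required for 545 torr of SO2 = (1/2) × 545 = 272.5 torr; available 698 torr, so SO2 is limiting.
P(O2) remaining = 698 − (1/2) × 545 = 425.5 torr
P(gaseous products) = (2)/2 × 545 = 545.0 torr
P_total at 648 °C = 425.5 + 545.0 = 970.5 torr
Scaling to 547 °C: P = 970.5 × 820.15/921.15 = 864.1 torr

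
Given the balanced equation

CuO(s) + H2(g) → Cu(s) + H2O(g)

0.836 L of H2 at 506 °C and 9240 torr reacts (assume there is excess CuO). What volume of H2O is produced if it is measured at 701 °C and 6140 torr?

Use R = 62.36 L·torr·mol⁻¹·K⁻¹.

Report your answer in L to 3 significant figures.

1.57 L

n(H2) = PV/RT = (9240 × 0.836) / (62.36 × 779.15) = 0.1590 mol
n(H2O) = (1/1) × 0.1590 = 0.1590 mol
V = nRT/P = 0.1590 × 62.36 × 974.15 / 6140 = 1.573 L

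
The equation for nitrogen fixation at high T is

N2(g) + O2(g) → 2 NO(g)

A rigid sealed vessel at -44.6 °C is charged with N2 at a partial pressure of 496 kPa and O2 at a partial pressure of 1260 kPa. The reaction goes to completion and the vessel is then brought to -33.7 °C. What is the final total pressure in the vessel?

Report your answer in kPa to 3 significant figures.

Because the vessel is rigid and T is held at -44.6 °C, work the stoichiometry in partial pressures (P_i = n_iRT/V).
P(O2) required for 496 kPa of N2 = (1/1) × 496 = 496.0 kPa; available 1260 kPa, so N2 is limiting.
P(O2) remaining = 1260 − (1/1) × 496 = 764.0 kPa
P(gaseous products) = (2)/1 × 496 = 992.0 kPa
P_total at -44.6 °C = 764.0 + 992.0 = 1756 kPa
Scaling to -33.7 °C: P = 1756 × 239.45/228.55 = 1840 kPa

1840 kPa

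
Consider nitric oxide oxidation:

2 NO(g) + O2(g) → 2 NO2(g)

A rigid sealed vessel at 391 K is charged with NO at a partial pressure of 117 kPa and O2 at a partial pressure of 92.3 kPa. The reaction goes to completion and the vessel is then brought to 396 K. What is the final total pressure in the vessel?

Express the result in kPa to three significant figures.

153 kPa

Because the vessel is rigid and T is held at 391 K, work the stoichiometry in partial pressures (P_i = n_iRT/V).
P(O2) required for 117 kPa of NO = (1/2) × 117 = 58.50 kPa; available 92.3 kPa, so NO is limiting.
P(O2) remaining = 92.3 − (1/2) × 117 = 33.80 kPa
P(gaseous products) = (2)/2 × 117 = 117.0 kPa
P_total at 391 K = 33.80 + 117.0 = 150.8 kPa
Scaling to 396 K: P = 150.8 × 396/391 = 152.7 kPa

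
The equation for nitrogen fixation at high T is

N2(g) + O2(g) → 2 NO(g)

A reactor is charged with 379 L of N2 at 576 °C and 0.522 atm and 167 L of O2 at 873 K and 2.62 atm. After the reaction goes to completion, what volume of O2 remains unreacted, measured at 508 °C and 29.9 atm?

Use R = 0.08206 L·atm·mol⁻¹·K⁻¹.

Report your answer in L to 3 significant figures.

n(N2) = PV/RT = (0.522 × 379) / (0.08206 × 849.15) = 2.839 mol
n(O2) = PV/RT = (2.62 × 167) / (0.08206 × 873) = 6.108 mol
For 2.839 mol N2, stoichiometry requires (1/1) × 2.839 = 2.839 mol O2; 6.108 mol is available, so N2 is limiting.
n(O2) consumed = (1/1) × 2.839 = 2.839 mol; remaining = 6.108 − 2.839 = 3.269 mol
V(O2) = nRT/P = 3.269 × 0.08206 × 781.15 / 29.9 = 7.008 L

7.01 L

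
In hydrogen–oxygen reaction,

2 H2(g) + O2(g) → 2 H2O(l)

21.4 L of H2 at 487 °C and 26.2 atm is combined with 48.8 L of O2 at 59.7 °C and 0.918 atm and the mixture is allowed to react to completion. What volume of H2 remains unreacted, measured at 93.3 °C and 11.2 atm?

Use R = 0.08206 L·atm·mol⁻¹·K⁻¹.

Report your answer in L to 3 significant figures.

15.3 L

n(H2) = PV/RT = (26.2 × 21.4) / (0.08206 × 760.15) = 8.988 mol
n(O2) = PV/RT = (0.918 × 48.8) / (0.08206 × 332.85) = 1.640 mol
For 8.988 mol H2, stoichiometry requires (1/2) × 8.988 = 4.494 mol O2; 1.640 mol is available, so O2 is limiting.
n(H2) consumed = (2/1) × 1.640 = 3.280 mol; remaining = 8.988 − 3.280 = 5.708 mol
V(H2) = nRT/P = 5.708 × 0.08206 × 366.45 / 11.2 = 15.33 L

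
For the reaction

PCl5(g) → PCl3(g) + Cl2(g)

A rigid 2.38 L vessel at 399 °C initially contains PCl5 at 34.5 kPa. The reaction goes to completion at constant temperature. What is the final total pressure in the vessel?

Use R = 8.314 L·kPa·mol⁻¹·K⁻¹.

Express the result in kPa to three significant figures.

Since T and V are fixed, P_final/P_initial = n_final/n_initial = 2/1.
P_final = (2/1) × 34.5 = 69.00 kPa

69.0 kPa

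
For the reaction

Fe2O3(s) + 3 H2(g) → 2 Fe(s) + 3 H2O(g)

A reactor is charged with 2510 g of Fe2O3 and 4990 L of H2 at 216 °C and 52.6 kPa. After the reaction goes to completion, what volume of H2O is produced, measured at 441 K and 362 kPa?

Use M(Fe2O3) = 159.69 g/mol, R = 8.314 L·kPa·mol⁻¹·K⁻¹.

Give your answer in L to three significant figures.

n(Fe2O3) = 2510 / 159.69 = 15.72 mol
n(H2) = PV/RT = (52.6 × 4990) / (8.314 × 489.15) = 64.54 mol
For 15.72 mol Fe2O3, stoichiometry requires (3/1) × 15.72 = 47.16 mol H2; 64.54 mol is available, so Fe2O3 is limiting.
n(H2O) = (3/1) × 15.72 = 47.16 mol
V(H2O) = nRT/P = 47.16 × 8.314 × 441 / 362 = 477.7 L

478 L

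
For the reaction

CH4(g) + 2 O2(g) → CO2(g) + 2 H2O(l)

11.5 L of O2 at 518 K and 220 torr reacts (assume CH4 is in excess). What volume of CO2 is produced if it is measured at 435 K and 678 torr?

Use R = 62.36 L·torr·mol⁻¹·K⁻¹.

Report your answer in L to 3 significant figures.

1.57 L

n(O2) = PV/RT = (220 × 11.5) / (62.36 × 518) = 0.07832 mol
n(CO2) = (1/2) × 0.07832 = 0.03916 mol
V = nRT/P = 0.03916 × 62.36 × 435 / 678 = 1.567 L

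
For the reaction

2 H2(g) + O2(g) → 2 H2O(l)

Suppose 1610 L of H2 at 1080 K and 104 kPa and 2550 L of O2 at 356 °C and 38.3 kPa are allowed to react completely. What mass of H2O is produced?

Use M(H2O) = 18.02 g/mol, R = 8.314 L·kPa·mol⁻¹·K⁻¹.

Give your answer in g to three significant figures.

n(H2) = PV/RT = (104 × 1610) / (8.314 × 1080) = 18.65 mol
n(O2) = PV/RT = (38.3 × 2550) / (8.314 × 629.15) = 18.67 mol
For 18.65 mol H2, stoichiometry requires (1/2) × 18.65 = 9.325 mol O2; 18.67 mol is available, so H2 is limiting.
n(H2O) = (2/2) × 18.65 = 18.65 mol
m(H2O) = 18.65 × 18.02 = 336.1 g

336 g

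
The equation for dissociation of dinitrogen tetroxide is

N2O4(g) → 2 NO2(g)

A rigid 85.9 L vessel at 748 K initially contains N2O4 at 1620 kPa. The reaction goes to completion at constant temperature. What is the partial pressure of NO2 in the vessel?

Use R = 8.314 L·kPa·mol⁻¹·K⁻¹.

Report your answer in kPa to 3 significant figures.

n(N2O4)₀ = PV/RT = (1620 × 85.9) / (8.314 × 748) = 22.38 mol
n(NO2) = (2/1) × 22.38 = 44.76 mol
P(NO2) = nRT/V = 44.76 × 8.314 × 748 / 85.9 = 3240 kPa

3240 kPa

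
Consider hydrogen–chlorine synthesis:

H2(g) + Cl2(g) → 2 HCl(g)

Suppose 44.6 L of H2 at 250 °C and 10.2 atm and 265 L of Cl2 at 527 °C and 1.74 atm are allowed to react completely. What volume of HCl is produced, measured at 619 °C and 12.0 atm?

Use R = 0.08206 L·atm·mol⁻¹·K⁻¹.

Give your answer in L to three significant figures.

n(H2) = PV/RT = (10.2 × 44.6) / (0.08206 × 523.15) = 10.60 mol
n(Cl2) = PV/RT = (1.74 × 265) / (0.08206 × 800.15) = 7.023 mol
For 10.60 mol H2, stoichiometry requires (1/1) × 10.60 = 10.60 mol Cl2; 7.023 mol is available, so Cl2 is limiting.
n(HCl) = (2/1) × 7.023 = 14.05 mol
V(HCl) = nRT/P = 14.05 × 0.08206 × 892.15 / 12.0 = 85.72 L

85.7 L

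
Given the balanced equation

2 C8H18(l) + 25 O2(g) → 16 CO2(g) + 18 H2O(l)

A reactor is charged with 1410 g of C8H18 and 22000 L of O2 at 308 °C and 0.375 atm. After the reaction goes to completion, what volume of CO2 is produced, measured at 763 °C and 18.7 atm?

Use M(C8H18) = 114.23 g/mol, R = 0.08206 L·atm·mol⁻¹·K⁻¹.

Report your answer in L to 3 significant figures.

n(C8H18) = 1410 / 114.23 = 12.34 mol
n(O2) = PV/RT = (0.375 × 22000) / (0.08206 × 581.15) = 173.0 mol
For 12.34 mol C8H18, stoichiometry requires (25/2) × 12.34 = 154.2 mol O2; 173.0 mol is available, so C8H18 is limiting.
n(CO2) = (16/2) × 12.34 = 98.72 mol
V(CO2) = nRT/P = 98.72 × 0.08206 × 1036.15 / 18.7 = 448.9 L

449 L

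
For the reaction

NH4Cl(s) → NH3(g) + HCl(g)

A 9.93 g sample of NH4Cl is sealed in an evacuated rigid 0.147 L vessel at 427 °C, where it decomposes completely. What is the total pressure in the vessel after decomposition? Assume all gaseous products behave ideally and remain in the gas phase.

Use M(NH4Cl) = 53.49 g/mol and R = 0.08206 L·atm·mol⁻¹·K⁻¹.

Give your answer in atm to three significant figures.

n(NH4Cl) = 9.93 / 53.49 = 0.1856 mol
n(gas produced) = (2/1) × 0.1856 = 0.3712 mol
P = nRT/V = 0.3712 × 0.08206 × 700.15 / 0.147 = 145.1 atm

145 atm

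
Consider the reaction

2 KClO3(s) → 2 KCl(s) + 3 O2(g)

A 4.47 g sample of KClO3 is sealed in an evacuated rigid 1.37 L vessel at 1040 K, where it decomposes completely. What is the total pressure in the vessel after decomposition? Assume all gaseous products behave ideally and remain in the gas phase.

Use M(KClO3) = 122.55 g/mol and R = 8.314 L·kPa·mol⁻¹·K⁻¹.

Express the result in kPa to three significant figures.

345 kPa

n(KClO3) = 4.47 / 122.55 = 0.03647 mol
n(gas produced) = (3/2) × 0.03647 = 0.05471 mol
P = nRT/V = 0.05471 × 8.314 × 1040 / 1.37 = 345.3 kPa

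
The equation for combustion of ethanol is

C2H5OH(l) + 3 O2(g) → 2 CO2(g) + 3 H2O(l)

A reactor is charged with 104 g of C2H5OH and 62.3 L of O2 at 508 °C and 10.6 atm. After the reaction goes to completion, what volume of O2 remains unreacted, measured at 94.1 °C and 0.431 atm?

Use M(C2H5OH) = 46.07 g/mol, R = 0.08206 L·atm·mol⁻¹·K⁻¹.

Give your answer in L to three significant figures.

n(C2H5OH) = 104 / 46.07 = 2.257 mol
n(O2) = PV/RT = (10.6 × 62.3) / (0.08206 × 781.15) = 10.30 mol
For 2.257 mol C2H5OH, stoichiometry requires (3/1) × 2.257 = 6.771 mol O2; 10.30 mol is available, so C2H5OH is limiting.
n(O2) consumed = (3/1) × 2.257 = 6.771 mol; remaining = 10.30 − 6.771 = 3.529 mol
V(O2) = nRT/P = 3.529 × 0.08206 × 367.25 / 0.431 = 246.8 L

247 L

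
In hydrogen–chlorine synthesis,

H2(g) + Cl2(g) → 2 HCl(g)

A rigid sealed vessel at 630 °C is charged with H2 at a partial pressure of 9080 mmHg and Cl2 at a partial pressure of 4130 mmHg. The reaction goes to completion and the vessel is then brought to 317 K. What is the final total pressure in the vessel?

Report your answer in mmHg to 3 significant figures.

4640 mmHg

At constant V, partial pressures at 630 °C are proportional to moles, so apply stoichiometry directly to pressures.
P(Cl2) required for 9080 mmHg of H2 = (1/1) × 9080 = 9080 mmHg; available 4130 mmHg, so Cl2 is limiting.
P(H2) remaining = 9080 − (1/1) × 4130 = 4950 mmHg
P(gaseous products) = (2)/1 × 4130 = 8260 mmHg
P_total at 630 °C = 4950 + 8260 = 13210 mmHg
Scaling to 317 K: P = 13210 × 317/903.15 = 4637 mmHg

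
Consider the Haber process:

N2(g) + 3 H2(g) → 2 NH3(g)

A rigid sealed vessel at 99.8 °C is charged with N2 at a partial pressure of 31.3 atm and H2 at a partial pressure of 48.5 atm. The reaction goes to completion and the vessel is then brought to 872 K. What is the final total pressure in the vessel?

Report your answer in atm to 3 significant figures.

111 atm

At constant V, partial pressures at 99.8 °C are proportional to moles, so apply stoichiometry directly to pressures.
P(H2) required for 31.3 atm of N2 = (3/1) × 31.3 = 93.90 atm; available 48.5 atm, so H2 is limiting.
P(N2) remaining = 31.3 − (1/3) × 48.5 = 15.13 atm
P(gaseous products) = (2)/3 × 48.5 = 32.33 atm
P_total at 99.8 °C = 15.13 + 32.33 = 47.46 atm
Scaling to 872 K: P = 47.46 × 872/372.95 = 111.0 atm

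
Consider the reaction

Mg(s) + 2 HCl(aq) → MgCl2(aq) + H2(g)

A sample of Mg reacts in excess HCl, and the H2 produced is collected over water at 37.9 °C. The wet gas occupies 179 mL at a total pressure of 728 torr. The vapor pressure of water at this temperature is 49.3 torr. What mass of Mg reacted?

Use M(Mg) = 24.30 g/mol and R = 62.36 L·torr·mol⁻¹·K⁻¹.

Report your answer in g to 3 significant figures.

0.152 g

P(H2) = 728 − 49.3 = 678.7 torr
n(H2) = PV/RT = (678.7 × 0.1790) / (62.36 × 311.05) = 0.006263 mol
n(Mg) = (1/1) × 0.006263 = 0.006263 mol
m(Mg) = 0.006263 × 24.30 = 0.1522 g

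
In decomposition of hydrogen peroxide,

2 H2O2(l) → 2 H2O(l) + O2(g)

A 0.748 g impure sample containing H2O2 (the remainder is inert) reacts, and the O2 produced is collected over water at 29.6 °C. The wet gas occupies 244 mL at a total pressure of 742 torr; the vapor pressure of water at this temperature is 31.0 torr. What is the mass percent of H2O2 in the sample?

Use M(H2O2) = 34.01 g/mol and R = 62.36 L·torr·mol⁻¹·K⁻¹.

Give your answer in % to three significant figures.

P(O2) = 742 − 31.0 = 711.0 torr
n(O2) = PV/RT = (711.0 × 0.2440) / (62.36 × 302.75) = 0.009189 mol
n(H2O2) = (2/1) × 0.009189 = 0.01838 mol
m(H2O2) = 0.01838 × 34.01 = 0.6251 g
%H2O2 = 0.6251 / 0.748 × 100 = 83.57%

83.6 %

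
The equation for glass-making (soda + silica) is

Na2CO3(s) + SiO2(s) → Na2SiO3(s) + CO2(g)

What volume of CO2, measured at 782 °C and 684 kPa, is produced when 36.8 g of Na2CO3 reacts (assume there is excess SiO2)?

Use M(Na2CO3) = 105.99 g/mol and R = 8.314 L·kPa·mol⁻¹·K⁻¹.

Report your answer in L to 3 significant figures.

n(Na2CO3) = 36.80 / 105.99 = 0.3472 mol
n(CO2) = (1/1) × 0.3472 = 0.3472 mol
V = nRT/P = 0.3472 × 8.314 × 1055.15 / 684 = 4.453 L

4.45 L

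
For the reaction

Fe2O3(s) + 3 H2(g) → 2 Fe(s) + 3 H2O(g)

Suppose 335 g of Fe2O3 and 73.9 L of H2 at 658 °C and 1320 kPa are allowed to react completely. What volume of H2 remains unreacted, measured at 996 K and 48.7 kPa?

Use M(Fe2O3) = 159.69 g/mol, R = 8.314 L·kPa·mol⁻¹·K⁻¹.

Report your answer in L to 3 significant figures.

1070 L

n(Fe2O3) = 335 / 159.69 = 2.098 mol
n(H2) = PV/RT = (1320 × 73.9) / (8.314 × 931.15) = 12.60 mol
For 2.098 mol Fe2O3, stoichiometry requires (3/1) × 2.098 = 6.294 mol H2; 12.60 mol is available, so Fe2O3 is limiting.
n(H2) consumed = (3/1) × 2.098 = 6.294 mol; remaining = 12.60 − 6.294 = 6.306 mol
V(H2) = nRT/P = 6.306 × 8.314 × 996 / 48.7 = 1072 L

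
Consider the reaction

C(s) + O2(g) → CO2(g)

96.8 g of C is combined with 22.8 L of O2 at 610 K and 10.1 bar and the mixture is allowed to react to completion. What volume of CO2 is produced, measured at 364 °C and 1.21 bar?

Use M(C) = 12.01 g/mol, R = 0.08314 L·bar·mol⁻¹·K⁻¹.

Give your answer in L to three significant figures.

n(C) = 96.8 / 12.01 = 8.060 mol
n(O2) = PV/RT = (10.1 × 22.8) / (0.08314 × 610) = 4.541 mol
For 8.060 mol C, stoichiometry requires (1/1) × 8.060 = 8.060 mol O2; 4.541 mol is available, so O2 is limiting.
n(CO2) = (1/1) × 4.541 = 4.541 mol
V(CO2) = nRT/P = 4.541 × 0.08314 × 637.15 / 1.21 = 198.8 L

199 L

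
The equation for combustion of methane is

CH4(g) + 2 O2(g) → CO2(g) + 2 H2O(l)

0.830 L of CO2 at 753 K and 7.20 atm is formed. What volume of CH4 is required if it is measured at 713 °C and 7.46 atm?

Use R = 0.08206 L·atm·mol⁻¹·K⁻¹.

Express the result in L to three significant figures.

1.05 L

n(CO2) = PV/RT = (7.20 × 0.830) / (0.08206 × 753) = 0.09671 mol
n(CH4) = (1/1) × 0.09671 = 0.09671 mol
V = nRT/P = 0.09671 × 0.08206 × 986.15 / 7.46 = 1.049 L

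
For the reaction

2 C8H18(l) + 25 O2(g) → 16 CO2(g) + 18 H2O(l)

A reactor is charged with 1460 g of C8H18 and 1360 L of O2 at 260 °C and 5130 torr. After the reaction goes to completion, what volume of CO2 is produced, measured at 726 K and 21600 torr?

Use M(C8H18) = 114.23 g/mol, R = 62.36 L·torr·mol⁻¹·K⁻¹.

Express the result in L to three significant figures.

n(C8H18) = 1460 / 114.23 = 12.78 mol
n(O2) = PV/RT = (5130 × 1360) / (62.36 × 533.15) = 209.8 mol
For 12.78 mol C8H18, stoichiometry requires (25/2) × 12.78 = 159.8 mol O2; 209.8 mol is available, so C8H18 is limiting.
n(CO2) = (16/2) × 12.78 = 102.2 mol
V(CO2) = nRT/P = 102.2 × 62.36 × 726 / 21600 = 214.2 L

214 L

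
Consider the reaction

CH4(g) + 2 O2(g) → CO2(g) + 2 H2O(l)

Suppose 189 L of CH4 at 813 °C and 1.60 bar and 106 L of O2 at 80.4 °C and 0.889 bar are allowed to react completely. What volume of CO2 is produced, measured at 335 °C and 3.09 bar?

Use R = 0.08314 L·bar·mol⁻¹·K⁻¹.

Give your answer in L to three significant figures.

26.2 L

n(CH4) = PV/RT = (1.60 × 189) / (0.08314 × 1086.15) = 3.349 mol
n(O2) = PV/RT = (0.889 × 106) / (0.08314 × 353.55) = 3.206 mol
For 3.349 mol CH4, stoichiometry requires (2/1) × 3.349 = 6.698 mol O2; 3.206 mol is available, so O2 is limiting.
n(CO2) = (1/2) × 3.206 = 1.603 mol
V(CO2) = nRT/P = 1.603 × 0.08314 × 608.15 / 3.09 = 26.23 L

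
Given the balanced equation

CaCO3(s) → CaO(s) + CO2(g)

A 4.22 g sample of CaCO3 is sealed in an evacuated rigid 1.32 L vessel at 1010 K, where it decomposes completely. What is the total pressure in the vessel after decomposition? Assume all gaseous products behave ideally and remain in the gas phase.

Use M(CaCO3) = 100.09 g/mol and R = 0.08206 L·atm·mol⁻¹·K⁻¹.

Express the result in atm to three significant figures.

n(CaCO3) = 4.22 / 100.09 = 0.04216 mol
n(gas produced) = (1/1) × 0.04216 = 0.04216 mol
P = nRT/V = 0.04216 × 0.08206 × 1010 / 1.32 = 2.647 atm

2.65 atm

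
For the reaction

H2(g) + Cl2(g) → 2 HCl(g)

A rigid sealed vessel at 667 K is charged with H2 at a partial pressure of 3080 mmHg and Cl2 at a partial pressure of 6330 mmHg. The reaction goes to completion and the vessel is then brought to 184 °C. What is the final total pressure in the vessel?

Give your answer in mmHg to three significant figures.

6450 mmHg

At constant V, partial pressures at 667 K are proportional to moles, so apply stoichiometry directly to pressures.
P(Cl2) required for 3080 mmHg of H2 = (1/1) × 3080 = 3080 mmHg; available 6330 mmHg, so H2 is limiting.
P(Cl2) remaining = 6330 − (1/1) × 3080 = 3250 mmHg
P(gaseous products) = (2)/1 × 3080 = 6160 mmHg
P_total at 667 K = 3250 + 6160 = 9410 mmHg
Scaling to 184 °C: P = 9410 × 457.15/667 = 6449 mmHg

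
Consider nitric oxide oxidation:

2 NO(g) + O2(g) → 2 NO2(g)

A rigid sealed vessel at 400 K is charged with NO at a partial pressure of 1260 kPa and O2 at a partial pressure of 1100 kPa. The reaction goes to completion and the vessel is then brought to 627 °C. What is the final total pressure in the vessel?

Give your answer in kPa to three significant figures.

Because the vessel is rigid and T is held at 400 K, work the stoichiometry in partial pressures (P_i = n_iRT/V).
P(O2) required for 1260 kPa of NO = (1/2) × 1260 = 630.0 kPa; available 1100 kPa, so NO is limiting.
P(O2) remaining = 1100 − (1/2) × 1260 = 470.0 kPa
P(gaseous products) = (2)/2 × 1260 = 1260 kPa
P_total at 400 K = 470.0 + 1260 = 1730 kPa
Scaling to 627 °C: P = 1730 × 900.15/400 = 3893 kPa

3890 kPa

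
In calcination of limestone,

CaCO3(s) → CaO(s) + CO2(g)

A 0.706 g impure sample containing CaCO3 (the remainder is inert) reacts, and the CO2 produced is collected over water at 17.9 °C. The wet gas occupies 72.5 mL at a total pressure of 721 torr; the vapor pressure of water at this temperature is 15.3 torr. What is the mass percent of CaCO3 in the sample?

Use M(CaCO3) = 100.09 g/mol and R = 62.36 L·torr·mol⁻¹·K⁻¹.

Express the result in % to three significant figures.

P(CO2) = 721 − 15.3 = 705.7 torr
n(CO2) = PV/RT = (705.7 × 0.07250) / (62.36 × 291.05) = 0.002819 mol
n(CaCO3) = (1/1) × 0.002819 = 0.002819 mol
m(CaCO3) = 0.002819 × 100.09 = 0.2822 g
%CaCO3 = 0.2822 / 0.706 × 100 = 39.97%

40.0 %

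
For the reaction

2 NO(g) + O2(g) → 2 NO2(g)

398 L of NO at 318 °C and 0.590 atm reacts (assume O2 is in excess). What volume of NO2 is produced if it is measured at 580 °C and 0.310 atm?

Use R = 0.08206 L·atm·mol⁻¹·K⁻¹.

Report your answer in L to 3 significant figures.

n(NO) = PV/RT = (0.590 × 398) / (0.08206 × 591.15) = 4.841 mol
n(NO2) = (2/2) × 4.841 = 4.841 mol
V = nRT/P = 4.841 × 0.08206 × 853.15 / 0.310 = 1093 L

1090 L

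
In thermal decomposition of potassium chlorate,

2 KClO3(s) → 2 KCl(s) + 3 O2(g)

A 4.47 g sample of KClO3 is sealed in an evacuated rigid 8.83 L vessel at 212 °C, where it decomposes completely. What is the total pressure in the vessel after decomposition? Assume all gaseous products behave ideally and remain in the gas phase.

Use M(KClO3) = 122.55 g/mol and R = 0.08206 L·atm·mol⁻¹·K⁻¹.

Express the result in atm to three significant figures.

0.247 atm

n(KClO3) = 4.47 / 122.55 = 0.03647 mol
n(gas produced) = (3/2) × 0.03647 = 0.05471 mol
P = nRT/V = 0.05471 × 0.08206 × 485.15 / 8.83 = 0.2467 atm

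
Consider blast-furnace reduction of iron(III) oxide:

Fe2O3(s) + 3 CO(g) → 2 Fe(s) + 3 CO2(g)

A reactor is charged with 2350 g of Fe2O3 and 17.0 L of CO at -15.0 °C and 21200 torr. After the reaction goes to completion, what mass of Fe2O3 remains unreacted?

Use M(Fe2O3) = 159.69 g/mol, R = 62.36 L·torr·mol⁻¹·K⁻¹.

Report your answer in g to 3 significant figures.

1160 g

n(Fe2O3) = 2350 / 159.69 = 14.72 mol
n(CO) = PV/RT = (21200 × 17.0) / (62.36 × 258.15) = 22.39 mol
For 14.72 mol Fe2O3, stoichiometry requires (3/1) × 14.72 = 44.16 mol CO; 22.39 mol is available, so CO is limiting.
n(Fe2O3) consumed = (1/3) × 22.39 = 7.463 mol; remaining = 14.72 − 7.463 = 7.257 mol
m(Fe2O3) = 7.257 × 159.69 = 1159 g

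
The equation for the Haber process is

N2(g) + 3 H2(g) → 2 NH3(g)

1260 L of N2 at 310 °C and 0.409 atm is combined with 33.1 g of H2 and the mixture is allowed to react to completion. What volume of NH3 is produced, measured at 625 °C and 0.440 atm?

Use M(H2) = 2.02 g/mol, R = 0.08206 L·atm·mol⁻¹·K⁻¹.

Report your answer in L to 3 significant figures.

n(N2) = PV/RT = (0.409 × 1260) / (0.08206 × 583.15) = 10.77 mol
n(H2) = 33.1 / 2.02 = 16.39 mol
For 10.77 mol N2, stoichiometry requires (3/1) × 10.77 = 32.31 mol H2; 16.39 mol is available, so H2 is limiting.
n(NH3) = (2/3) × 16.39 = 10.93 mol
V(NH3) = nRT/P = 10.93 × 0.08206 × 898.15 / 0.440 = 1831 L

1830 L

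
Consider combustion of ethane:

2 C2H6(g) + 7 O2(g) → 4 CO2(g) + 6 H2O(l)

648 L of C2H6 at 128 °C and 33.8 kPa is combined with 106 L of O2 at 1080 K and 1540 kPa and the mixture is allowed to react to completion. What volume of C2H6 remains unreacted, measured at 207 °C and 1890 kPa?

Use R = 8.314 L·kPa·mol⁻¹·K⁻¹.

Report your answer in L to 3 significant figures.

2.90 L

n(C2H6) = PV/RT = (33.8 × 648) / (8.314 × 401.15) = 6.567 mol
n(O2) = PV/RT = (1540 × 106) / (8.314 × 1080) = 18.18 mol
For 6.567 mol C2H6, stoichiometry requires (7/2) × 6.567 = 22.98 mol O2; 18.18 mol is available, so O2 is limiting.
n(C2H6) consumed = (2/7) × 18.18 = 5.194 mol; remaining = 6.567 − 5.194 = 1.373 mol
V(C2H6) = nRT/P = 1.373 × 8.314 × 480.15 / 1890 = 2.900 L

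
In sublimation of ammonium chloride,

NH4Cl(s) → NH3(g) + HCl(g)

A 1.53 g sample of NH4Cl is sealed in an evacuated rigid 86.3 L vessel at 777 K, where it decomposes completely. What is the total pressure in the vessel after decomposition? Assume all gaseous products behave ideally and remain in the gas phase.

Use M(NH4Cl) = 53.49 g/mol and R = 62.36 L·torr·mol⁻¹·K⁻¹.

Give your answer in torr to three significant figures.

32.1 torr

n(NH4Cl) = 1.53 / 53.49 = 0.02860 mol
n(gas produced) = (2/1) × 0.02860 = 0.05720 mol
P = nRT/V = 0.05720 × 62.36 × 777 / 86.3 = 32.12 torr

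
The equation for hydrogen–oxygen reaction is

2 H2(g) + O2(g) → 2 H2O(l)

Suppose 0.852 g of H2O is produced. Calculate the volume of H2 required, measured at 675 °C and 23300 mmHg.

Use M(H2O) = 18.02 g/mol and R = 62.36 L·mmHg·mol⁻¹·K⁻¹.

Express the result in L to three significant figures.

0.120 L

n(H2O) = 0.8520 / 18.02 = 0.04728 mol
n(H2) = (2/2) × 0.04728 = 0.04728 mol
V = nRT/P = 0.04728 × 62.36 × 948.15 / 23300 = 0.1200 L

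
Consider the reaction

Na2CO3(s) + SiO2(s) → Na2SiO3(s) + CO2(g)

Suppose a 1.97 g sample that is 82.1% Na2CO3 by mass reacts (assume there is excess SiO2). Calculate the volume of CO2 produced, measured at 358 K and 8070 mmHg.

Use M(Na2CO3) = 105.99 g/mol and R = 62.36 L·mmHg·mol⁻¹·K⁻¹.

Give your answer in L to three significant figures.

mass of Na2CO3 = 1.97 × 82.1/100 = 1.617 g
n(Na2CO3) = 1.617 / 105.99 = 0.01526 mol
n(CO2) = (1/1) × 0.01526 = 0.01526 mol
V = nRT/P = 0.01526 × 62.36 × 358 / 8070 = 0.04222 L

0.0422 L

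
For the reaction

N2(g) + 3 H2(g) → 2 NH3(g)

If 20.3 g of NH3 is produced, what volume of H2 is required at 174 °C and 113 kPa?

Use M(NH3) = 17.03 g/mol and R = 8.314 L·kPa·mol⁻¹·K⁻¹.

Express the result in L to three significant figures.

58.8 L

n(NH3) = 20.30 / 17.03 = 1.192 mol
n(H2) = (3/2) × 1.192 = 1.788 mol
V = nRT/P = 1.788 × 8.314 × 447.15 / 113 = 58.82 L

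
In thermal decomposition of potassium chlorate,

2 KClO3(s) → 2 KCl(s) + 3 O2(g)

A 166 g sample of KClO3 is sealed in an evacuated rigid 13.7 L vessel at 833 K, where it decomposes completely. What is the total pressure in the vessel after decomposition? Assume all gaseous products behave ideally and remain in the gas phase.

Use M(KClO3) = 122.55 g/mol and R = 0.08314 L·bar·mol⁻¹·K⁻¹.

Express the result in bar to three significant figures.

10.3 bar

n(KClO3) = 166 / 122.55 = 1.355 mol
n(gas produced) = (3/2) × 1.355 = 2.032 mol
P = nRT/V = 2.032 × 0.08314 × 833 / 13.7 = 10.27 bar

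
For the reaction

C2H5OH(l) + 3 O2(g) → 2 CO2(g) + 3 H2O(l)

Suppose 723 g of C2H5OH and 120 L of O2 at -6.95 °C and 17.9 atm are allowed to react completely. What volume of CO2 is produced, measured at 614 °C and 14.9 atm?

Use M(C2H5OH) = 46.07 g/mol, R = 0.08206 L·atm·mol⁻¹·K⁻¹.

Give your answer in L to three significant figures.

153 L

n(C2H5OH) = 723 / 46.07 = 15.69 mol
n(O2) = PV/RT = (17.9 × 120) / (0.08206 × 266.2) = 98.33 mol
For 15.69 mol C2H5OH, stoichiometry requires (3/1) × 15.69 = 47.07 mol O2; 98.33 mol is available, so C2H5OH is limiting.
n(CO2) = (2/1) × 15.69 = 31.38 mol
V(CO2) = nRT/P = 31.38 × 0.08206 × 887.15 / 14.9 = 153.3 L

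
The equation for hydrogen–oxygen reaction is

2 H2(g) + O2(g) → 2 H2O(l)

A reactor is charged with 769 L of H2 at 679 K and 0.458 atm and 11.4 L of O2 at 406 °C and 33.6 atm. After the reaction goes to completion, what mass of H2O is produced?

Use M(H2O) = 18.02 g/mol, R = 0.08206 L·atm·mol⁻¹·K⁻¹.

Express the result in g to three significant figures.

114 g

n(H2) = PV/RT = (0.458 × 769) / (0.08206 × 679) = 6.321 mol
n(O2) = PV/RT = (33.6 × 11.4) / (0.08206 × 679.15) = 6.873 mol
For 6.321 mol H2, stoichiometry requires (1/2) × 6.321 = 3.160 mol O2; 6.873 mol is available, so H2 is limiting.
n(H2O) = (2/2) × 6.321 = 6.321 mol
m(H2O) = 6.321 × 18.02 = 113.9 g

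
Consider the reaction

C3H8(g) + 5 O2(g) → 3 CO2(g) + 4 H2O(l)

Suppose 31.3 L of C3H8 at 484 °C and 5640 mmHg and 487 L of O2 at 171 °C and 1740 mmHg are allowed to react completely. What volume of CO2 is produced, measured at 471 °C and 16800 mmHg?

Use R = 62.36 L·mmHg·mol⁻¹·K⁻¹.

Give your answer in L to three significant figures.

n(C3H8) = PV/RT = (5640 × 31.3) / (62.36 × 757.15) = 3.739 mol
n(O2) = PV/RT = (1740 × 487) / (62.36 × 444.15) = 30.59 mol
For 3.739 mol C3H8, stoichiometry requires (5/1) × 3.739 = 18.70 mol O2; 30.59 mol is available, so C3H8 is limiting.
n(CO2) = (3/1) × 3.739 = 11.22 mol
V(CO2) = nRT/P = 11.22 × 62.36 × 744.15 / 16800 = 30.99 L

31.0 L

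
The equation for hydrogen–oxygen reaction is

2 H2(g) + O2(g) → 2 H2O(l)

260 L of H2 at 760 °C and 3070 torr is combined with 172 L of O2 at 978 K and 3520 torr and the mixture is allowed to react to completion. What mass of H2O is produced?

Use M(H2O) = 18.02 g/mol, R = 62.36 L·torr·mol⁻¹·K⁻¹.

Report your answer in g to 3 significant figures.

223 g

n(H2) = PV/RT = (3070 × 260) / (62.36 × 1033.15) = 12.39 mol
n(O2) = PV/RT = (3520 × 172) / (62.36 × 978) = 9.927 mol
For 12.39 mol H2, stoichiometry requires (1/2) × 12.39 = 6.195 mol O2; 9.927 mol is available, so H2 is limiting.
n(H2O) = (2/2) × 12.39 = 12.39 mol
m(H2O) = 12.39 × 18.02 = 223.3 g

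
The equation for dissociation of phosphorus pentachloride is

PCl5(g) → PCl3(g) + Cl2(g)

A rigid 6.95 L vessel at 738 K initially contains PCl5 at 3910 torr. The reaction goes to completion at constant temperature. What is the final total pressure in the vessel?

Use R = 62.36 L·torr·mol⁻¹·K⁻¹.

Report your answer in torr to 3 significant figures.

7820 torr

Since T and V are fixed, P_final/P_initial = n_final/n_initial = 2/1.
P_final = (2/1) × 3910 = 7820 torr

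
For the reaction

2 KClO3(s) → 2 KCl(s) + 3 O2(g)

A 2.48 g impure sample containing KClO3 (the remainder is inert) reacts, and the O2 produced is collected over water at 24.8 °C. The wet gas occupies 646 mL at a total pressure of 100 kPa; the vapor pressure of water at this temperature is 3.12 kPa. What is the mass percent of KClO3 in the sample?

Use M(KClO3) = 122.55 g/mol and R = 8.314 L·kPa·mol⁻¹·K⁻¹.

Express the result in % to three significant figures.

P(O2) = 100 − 3.12 = 96.88 kPa
n(O2) = PV/RT = (96.88 × 0.6460) / (8.314 × 297.95) = 0.02526 mol
n(KClO3) = (2/3) × 0.02526 = 0.01684 mol
m(KClO3) = 0.01684 × 122.55 = 2.064 g
%KClO3 = 2.064 / 2.48 × 100 = 83.23%

83.2 %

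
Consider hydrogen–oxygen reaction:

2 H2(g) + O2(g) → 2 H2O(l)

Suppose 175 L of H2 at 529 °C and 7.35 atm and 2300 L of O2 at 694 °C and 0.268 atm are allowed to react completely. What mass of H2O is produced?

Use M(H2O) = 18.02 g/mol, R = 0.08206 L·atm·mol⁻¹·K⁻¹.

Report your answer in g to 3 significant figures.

280 g

n(H2) = PV/RT = (7.35 × 175) / (0.08206 × 802.15) = 19.54 mol
n(O2) = PV/RT = (0.268 × 2300) / (0.08206 × 967.15) = 7.767 mol
For 19.54 mol H2, stoichiometry requires (1/2) × 19.54 = 9.770 mol O2; 7.767 mol is available, so O2 is limiting.
n(H2O) = (2/1) × 7.767 = 15.53 mol
m(H2O) = 15.53 × 18.02 = 279.9 g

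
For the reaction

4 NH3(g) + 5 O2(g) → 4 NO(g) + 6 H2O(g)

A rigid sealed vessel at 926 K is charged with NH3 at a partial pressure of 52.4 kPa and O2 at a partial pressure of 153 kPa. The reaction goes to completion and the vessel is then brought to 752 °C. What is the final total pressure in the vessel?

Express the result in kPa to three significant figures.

242 kPa

At constant V, partial pressures at 926 K are proportional to moles, so apply stoichiometry directly to pressures.
P(O2) required for 52.4 kPa of NH3 = (5/4) × 52.4 = 65.50 kPa; available 153 kPa, so NH3 is limiting.
P(O2) remaining = 153 − (5/4) × 52.4 = 87.50 kPa
P(gaseous products) = (4+6)/4 × 52.4 = 131.0 kPa
P_total at 926 K = 87.50 + 131.0 = 218.5 kPa
Scaling to 752 °C: P = 218.5 × 1025.15/926 = 241.9 kPa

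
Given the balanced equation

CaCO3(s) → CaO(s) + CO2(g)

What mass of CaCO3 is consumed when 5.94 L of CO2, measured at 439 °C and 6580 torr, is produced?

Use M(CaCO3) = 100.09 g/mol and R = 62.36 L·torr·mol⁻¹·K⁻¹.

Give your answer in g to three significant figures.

n(CO2) = PV/RT = (6580 × 5.94) / (62.36 × 712.15) = 0.8801 mol
n(CaCO3) = (1/1) × 0.8801 = 0.8801 mol
m(CaCO3) = 0.8801 × 100.09 = 88.09 g

88.1 g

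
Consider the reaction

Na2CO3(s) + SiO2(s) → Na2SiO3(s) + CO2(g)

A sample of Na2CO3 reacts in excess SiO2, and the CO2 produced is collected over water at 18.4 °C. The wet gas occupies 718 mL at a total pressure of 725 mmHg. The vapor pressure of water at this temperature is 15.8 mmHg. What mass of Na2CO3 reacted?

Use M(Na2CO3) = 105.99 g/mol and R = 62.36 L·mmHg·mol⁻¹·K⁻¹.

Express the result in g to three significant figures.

P(CO2) = 725 − 15.8 = 709.2 mmHg
n(CO2) = PV/RT = (709.2 × 0.7180) / (62.36 × 291.55) = 0.02801 mol
n(Na2CO3) = (1/1) × 0.02801 = 0.02801 mol
m(Na2CO3) = 0.02801 × 105.99 = 2.969 g

2.97 g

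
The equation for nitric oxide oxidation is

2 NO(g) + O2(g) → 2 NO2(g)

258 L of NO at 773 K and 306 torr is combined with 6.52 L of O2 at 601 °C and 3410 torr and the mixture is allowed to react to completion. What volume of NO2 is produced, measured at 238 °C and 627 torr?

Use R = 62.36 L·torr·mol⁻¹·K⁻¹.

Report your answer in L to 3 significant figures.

41.5 L

n(NO) = PV/RT = (306 × 258) / (62.36 × 773) = 1.638 mol
n(O2) = PV/RT = (3410 × 6.52) / (62.36 × 874.15) = 0.4079 mol
For 1.638 mol NO, stoichiometry requires (1/2) × 1.638 = 0.8190 mol O2; 0.4079 mol is available, so O2 is limiting.
n(NO2) = (2/1) × 0.4079 = 0.8158 mol
V(NO2) = nRT/P = 0.8158 × 62.36 × 511.15 / 627 = 41.47 L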